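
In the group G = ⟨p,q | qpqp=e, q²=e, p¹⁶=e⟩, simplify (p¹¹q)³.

Compute successive powers of (p¹¹q), reducing at each step:
  (p¹¹q)²: (p¹¹q) · p¹¹ = q;   q · q = e
  (p¹¹q)³: e · p¹¹ = p¹¹;   (p¹¹) · q = p¹¹q

Answer: p¹¹q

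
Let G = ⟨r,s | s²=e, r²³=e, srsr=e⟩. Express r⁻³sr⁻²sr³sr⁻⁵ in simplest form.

Multiply left to right, reducing at each step:
  (r²⁰) · s = r²⁰s
  (r²⁰s) · r⁻² = r²²s
  (r²²s) · s = r²²
  (r²²) · r³ = r²
  (r²) · s = r²s
  (r²s) · r⁻⁵ = r⁷s

Answer: r⁷s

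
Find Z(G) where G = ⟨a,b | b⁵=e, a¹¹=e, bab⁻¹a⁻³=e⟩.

An element z ∈ Z(G) iff z commutes with every generator.
For example e is central: e·a = a = a·e; e·b = b = b·e.
Whereas a ∉ Z(G) since a·b = ab ≠ a³b = b·a.
Checking each of the 55 elements this way gives Z(G) = {e}, of order 1.

Answer: {e}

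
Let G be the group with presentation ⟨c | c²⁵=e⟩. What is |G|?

G is generated by a single element, so G is cyclic. The relator gives c²⁵ = e and no smaller power is forced to be e, so the 25 powers {c, e, c², c³, c⁴, c⁵, c⁶, c⁷, c⁸, c⁹, c²², c²³, c²¹, c²⁰, c²⁴, c¹², c¹³, c¹¹, c¹⁰, c¹⁴, c¹⁵, c¹⁶, c¹⁷, c¹⁸, c¹⁹} are distinct. Hence |G| = 25.

Answer: 25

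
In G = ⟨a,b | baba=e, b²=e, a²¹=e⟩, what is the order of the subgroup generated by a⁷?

|⟨a⁷⟩| equals the order of a⁷. Compute successive powers until reaching e:
  (a⁷)¹ = a⁷, (a⁷)² = a¹⁴, (a⁷)³ = e.
The smallest positive k with (a⁷)ᵏ = e is 3, so |⟨a⁷⟩| = 3.

Answer: 3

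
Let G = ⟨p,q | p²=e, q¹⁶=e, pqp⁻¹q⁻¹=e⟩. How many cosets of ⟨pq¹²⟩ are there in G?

First find ord(pq¹²) by computing successive powers:
  (pq¹²)¹ = pq¹², (pq¹²)² = q⁸, (pq¹²)³ = pq⁴, (pq¹²)⁴ = e.
So |⟨pq¹²⟩| = ord(pq¹²) = 4. With |G| = 32, by Lagrange [G : ⟨pq¹²⟩] = 32/4 = 8.

Answer: 8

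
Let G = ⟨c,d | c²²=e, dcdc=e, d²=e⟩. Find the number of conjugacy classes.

The conjugacy classes (representative and size) are:
  [e] (size 1), [c] (size 2), [c²] (size 2), [c¹⁹] (size 2), [c⁴] (size 2), [c⁵] (size 2), [c⁶] (size 2), [c⁷] (size 2), [c⁸] (size 2), [c¹³] (size 2), [c¹⁰] (size 2), [c¹¹] (size 1), [c⁶d] (size 11), [cd] (size 11).
Class equation: 1 + 2 + 2 + 2 + 2 + 2 + 2 + 2 + 2 + 2 + 2 + 1 + 11 + 11 = 44 = |G|. So G has 14 conjugacy classes.

Answer: 14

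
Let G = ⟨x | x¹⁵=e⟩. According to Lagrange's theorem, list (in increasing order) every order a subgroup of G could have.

|G| = 15 = 3 · 5. By Lagrange's theorem the order of any subgroup divides 15; the divisors of 15 are 1, 3, 5, 15.

Answer: 1, 3, 5, 15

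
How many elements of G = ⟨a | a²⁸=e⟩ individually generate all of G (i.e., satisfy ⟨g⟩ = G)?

G is cyclic of order 28. An element generates G iff its order is 28, and a cyclic group of order 28 has exactly φ(28) = 12 such elements.

Answer: 12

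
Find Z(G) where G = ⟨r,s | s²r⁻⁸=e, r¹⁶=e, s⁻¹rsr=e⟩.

An element z ∈ Z(G) iff z commutes with every generator.
For example r⁸ is central: (r⁸)·r = r⁹ = r·(r⁸); (r⁸)·s = s⁻¹ = s·(r⁸).
Whereas r ∉ Z(G) since r·s = rs ≠ r⁷s⁻¹ = s·r.
Checking each of the 32 elements this way gives Z(G) = {e, r⁸}, of order 2.

Answer: {e, r⁸}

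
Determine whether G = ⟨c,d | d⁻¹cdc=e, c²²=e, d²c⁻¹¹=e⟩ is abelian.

c·d = cd but d·c = c¹⁰d⁻¹, so c·d ≠ d·c and G is not abelian.

Answer: No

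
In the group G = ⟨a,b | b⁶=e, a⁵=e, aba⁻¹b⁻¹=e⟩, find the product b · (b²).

Compute b · (b²) by multiplying left to right and reducing via the relations at each step:
  b · b² = b³

Answer: b³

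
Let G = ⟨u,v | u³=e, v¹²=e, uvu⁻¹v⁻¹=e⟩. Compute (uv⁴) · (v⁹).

Compute (uv⁴) · (v⁹) by multiplying left to right and reducing via the relations at each step:
  (uv⁴) · v⁹ = uv

Answer: uv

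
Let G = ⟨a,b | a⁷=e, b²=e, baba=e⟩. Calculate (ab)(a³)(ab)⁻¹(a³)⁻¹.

[(ab), (a³)] = (ab)·(a³)·(ab)⁻¹·(a³)⁻¹.
  (ab) · (a³) = a⁵b
  (a⁵b) · (ab) = a⁴
  (a⁴) · (a⁴) = a

Answer: a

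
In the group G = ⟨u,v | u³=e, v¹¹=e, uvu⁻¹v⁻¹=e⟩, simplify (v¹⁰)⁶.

Compute successive powers of (v¹⁰), reducing at each step:
  (v¹⁰)²: (v¹⁰) · v¹⁰ = v⁹
  (v¹⁰)³: (v⁹) · v¹⁰ = v⁸
  (v¹⁰)⁴: (v⁸) · v¹⁰ = v⁷
  (v¹⁰)⁵: (v⁷) · v¹⁰ = v⁶
  (v¹⁰)⁶: (v⁶) · v¹⁰ = v⁵

Answer: v⁵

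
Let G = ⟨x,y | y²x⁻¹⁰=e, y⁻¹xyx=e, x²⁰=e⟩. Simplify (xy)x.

Compute (xy) · x by multiplying left to right and reducing via the relations at each step:
  (xy) · x = y

Answer: y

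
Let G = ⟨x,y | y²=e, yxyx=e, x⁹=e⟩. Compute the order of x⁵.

Compute successive powers until reaching e:
  (x⁵)¹ = x⁵, (x⁵)² = x, (x⁵)³ = x⁶, (x⁵)⁴ = x², (x⁵)⁵ = x⁷, (x⁵)⁶ = x³, (x⁵)⁷ = x⁸, (x⁵)⁸ = x⁴, (x⁵)⁹ = e.
The smallest positive k with (x⁵)ᵏ = e is 9.

Answer: 9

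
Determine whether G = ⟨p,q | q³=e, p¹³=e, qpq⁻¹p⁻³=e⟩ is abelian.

p·q = pq but q·p = p³q, so p·q ≠ q·p and G is not abelian.

Answer: No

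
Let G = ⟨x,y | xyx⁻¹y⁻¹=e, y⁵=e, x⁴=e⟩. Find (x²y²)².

Compute successive powers of (x²y²), reducing at each step:
  (x²y²)²: (x²y²) · x² = y²;   (y²) · y² = y⁴

Answer: y⁴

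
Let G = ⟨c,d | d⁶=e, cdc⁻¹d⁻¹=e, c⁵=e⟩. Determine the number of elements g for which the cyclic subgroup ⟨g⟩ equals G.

G is cyclic of order 30. An element generates G iff its order is 30, and a cyclic group of order 30 has exactly φ(30) = 8 such elements.

Answer: 8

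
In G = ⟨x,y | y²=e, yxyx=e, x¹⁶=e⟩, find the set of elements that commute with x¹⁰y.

⟨x¹⁰y⟩ ⊆ C_G(x¹⁰y) since powers of x¹⁰y commute with x¹⁰y; so |C_G(x¹⁰y)| ≥ |⟨x¹⁰y⟩| = 2.
By orbit–stabilizer, |C_G(x¹⁰y)| = |G| / |conj. class of x¹⁰y| = 32 / 8 = 4.
The 4 elements commuting with x¹⁰y are {e, x⁸, x²y, x¹⁰y}.

Answer: {e, x⁸, x²y, x¹⁰y}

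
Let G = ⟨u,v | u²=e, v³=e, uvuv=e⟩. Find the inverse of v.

The order of v is 3 (smallest k with vᵏ = e), so v⁻¹ = v² = v².
Check: v · (v²) → v · v² = e, giving e as required.

Answer: v²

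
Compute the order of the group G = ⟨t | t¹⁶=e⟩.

G is generated by a single element, so G is cyclic. The relator gives t¹⁶ = e and no smaller power is forced to be e, so the 16 powers {e, t, t², t³, t⁴, t⁵, t⁶, t⁷, t⁸, t⁹, t¹², t¹³, t¹¹, t¹⁰, t¹⁴, t¹⁵} are distinct. Hence |G| = 16.

Answer: 16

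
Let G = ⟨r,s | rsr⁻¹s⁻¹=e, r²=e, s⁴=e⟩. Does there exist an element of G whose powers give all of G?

|G| = 8, but the maximum element order in G is 4 < 8. No single element generates all of G, so G is not cyclic.

Answer: No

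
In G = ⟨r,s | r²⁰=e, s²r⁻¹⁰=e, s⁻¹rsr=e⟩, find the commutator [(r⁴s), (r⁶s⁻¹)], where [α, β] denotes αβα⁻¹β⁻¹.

[(r⁴s), (r⁶s⁻¹)] = (r⁴s)·(r⁶s⁻¹)·(r⁴s)⁻¹·(r⁶s⁻¹)⁻¹.
  (r⁴s) · (r⁶s⁻¹) = r¹⁸
  (r¹⁸) · (r⁴s⁻¹) = r²s⁻¹
  (r²s⁻¹) · (r⁶s) = r¹⁶

Answer: r¹⁶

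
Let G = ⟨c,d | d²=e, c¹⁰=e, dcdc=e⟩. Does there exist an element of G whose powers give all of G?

Every cyclic group is abelian. But c·d = cd while d·c = c⁹d, so c·d ≠ d·c and G is not abelian. Hence G is not cyclic.

Answer: No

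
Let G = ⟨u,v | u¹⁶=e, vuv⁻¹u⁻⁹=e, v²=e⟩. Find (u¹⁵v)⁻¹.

The order of (u¹⁵v) is 16 (smallest k with (u¹⁵v)ᵏ = e), so (u¹⁵v)⁻¹ = (u¹⁵v)¹⁵ = u⁹v.
Check: (u¹⁵v) · (u⁹v) → (u¹⁵v) · u⁹ = v;   v · v = e, giving e as required.

Answer: u⁹v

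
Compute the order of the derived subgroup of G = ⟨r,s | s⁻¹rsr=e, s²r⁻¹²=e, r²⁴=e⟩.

G' = [G, G] is generated by all commutators. The generator-pair commutators are: [r, s] = r².
The subgroup they normally generate is {e, r², r⁴, r⁶, r⁸, r¹⁰, r¹², r¹⁴, r¹⁶, r¹⁸, r²⁰, r²²}, of order 12.
Check: |G/G'| = 48/12 = 4 is the order of the abelianisation.

Answer: 12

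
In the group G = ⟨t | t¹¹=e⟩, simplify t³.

Compute successive powers of t, reducing at each step:
  t²: t · t = t²
  t³: (t²) · t = t³

Answer: t³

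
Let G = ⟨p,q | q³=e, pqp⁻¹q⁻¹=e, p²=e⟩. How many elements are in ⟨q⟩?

|⟨q⟩| equals the order of q. Compute successive powers until reaching e:
  q¹ = q, q² = q², q³ = e.
The smallest positive k with qᵏ = e is 3, so |⟨q⟩| = 3.

Answer: 3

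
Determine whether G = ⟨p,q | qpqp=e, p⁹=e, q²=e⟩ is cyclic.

Every cyclic group is abelian. But p·q = pq while q·p = p⁸q, so p·q ≠ q·p and G is not abelian. Hence G is not cyclic.

Answer: No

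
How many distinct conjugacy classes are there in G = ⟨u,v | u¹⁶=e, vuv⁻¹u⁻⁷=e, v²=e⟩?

The conjugacy classes (representative and size) are:
  [e] (size 1), [u] (size 2), [u¹⁴] (size 2), [u³] (size 2), [u⁴] (size 2), [u¹⁰] (size 2), [u⁸] (size 1), [u⁹] (size 2), [u¹¹] (size 2), [u¹⁰v] (size 8), [uv] (size 8).
Class equation: 1 + 2 + 2 + 2 + 2 + 2 + 1 + 2 + 2 + 8 + 8 = 32 = |G|. So G has 11 conjugacy classes.

Answer: 11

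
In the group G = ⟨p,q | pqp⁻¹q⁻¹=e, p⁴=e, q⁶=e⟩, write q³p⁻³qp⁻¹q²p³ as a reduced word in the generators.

Multiply left to right, reducing at each step:
  (q³) · p⁻³ = pq³
  (pq³) · q = pq⁴
  (pq⁴) · p⁻¹ = q⁴
  (q⁴) · q² = e
  e · p³ = p³

Answer: p³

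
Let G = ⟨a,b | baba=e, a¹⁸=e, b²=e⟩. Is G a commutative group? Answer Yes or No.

a·b = ab but b·a = a¹⁷b, so a·b ≠ b·a and G is not abelian.

Answer: No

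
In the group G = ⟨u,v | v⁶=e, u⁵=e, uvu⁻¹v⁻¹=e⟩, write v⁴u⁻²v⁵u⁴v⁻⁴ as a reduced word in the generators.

Multiply left to right, reducing at each step:
  (v⁴) · u⁻² = u³v⁴
  (u³v⁴) · v⁵ = u³v³
  (u³v³) · u⁴ = u²v³
  (u²v³) · v⁻⁴ = u²v⁵

Answer: u²v⁵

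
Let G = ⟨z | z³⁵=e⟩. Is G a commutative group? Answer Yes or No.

G has a single generator, so G is cyclic and hence abelian.

Answer: Yes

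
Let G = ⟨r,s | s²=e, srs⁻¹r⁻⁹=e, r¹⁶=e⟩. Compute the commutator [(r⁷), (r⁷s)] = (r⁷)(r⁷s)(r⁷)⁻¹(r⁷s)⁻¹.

[(r⁷), (r⁷s)] = (r⁷)·(r⁷s)·(r⁷)⁻¹·(r⁷s)⁻¹.
  (r⁷) · (r⁷s) = r¹⁴s
  (r¹⁴s) · (r⁹) = r¹⁵s
  (r¹⁵s) · (rs) = r⁸

Answer: r⁸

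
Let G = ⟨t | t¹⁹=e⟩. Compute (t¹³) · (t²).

Compute (t¹³) · (t²) by multiplying left to right and reducing via the relations at each step:
  (t¹³) · t² = t¹⁵

Answer: t¹⁵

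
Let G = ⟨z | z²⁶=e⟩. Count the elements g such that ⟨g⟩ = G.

G is cyclic of order 26. An element generates G iff its order is 26, and a cyclic group of order 26 has exactly φ(26) = 12 such elements.

Answer: 12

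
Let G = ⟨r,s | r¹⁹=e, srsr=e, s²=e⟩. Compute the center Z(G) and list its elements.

An element z ∈ Z(G) iff z commutes with every generator.
For example e is central: e·r = r = r·e; e·s = s = s·e.
Whereas r ∉ Z(G) since r·s = rs ≠ r¹⁸s = s·r.
Checking each of the 38 elements this way gives Z(G) = {e}, of order 1.

Answer: {e}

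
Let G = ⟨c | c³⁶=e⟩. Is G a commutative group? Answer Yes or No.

G has a single generator, so G is cyclic and hence abelian.

Answer: Yes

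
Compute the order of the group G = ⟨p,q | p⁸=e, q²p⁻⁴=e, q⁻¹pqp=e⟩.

Enumerate words in the generators, reducing via the relations: the distinct elements are
  {e, p, q, pq, p², p³, p⁴, p⁵, p⁶, p⁷, p²q, p³q, q⁻¹, pq⁻¹, p²q⁻¹, p³q⁻¹}.
No further products give new elements, so |G| = 16.

Answer: 16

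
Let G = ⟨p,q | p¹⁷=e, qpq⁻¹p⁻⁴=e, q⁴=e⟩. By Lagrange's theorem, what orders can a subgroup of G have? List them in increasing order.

|G| = 68 = 2² · 17. By Lagrange's theorem the order of any subgroup divides 68; the divisors of 68 are 1, 2, 4, 17, 34, 68.

Answer: 1, 2, 4, 17, 34, 68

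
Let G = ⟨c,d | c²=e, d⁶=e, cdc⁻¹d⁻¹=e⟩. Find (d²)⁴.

Compute successive powers of (d²), reducing at each step:
  (d²)²: (d²) · d² = d⁴
  (d²)³: (d⁴) · d² = e
  (d²)⁴: e · d² = d²

Answer: d²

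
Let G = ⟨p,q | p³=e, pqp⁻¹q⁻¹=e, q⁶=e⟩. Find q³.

Compute successive powers of q, reducing at each step:
  q²: q · q = q²
  q³: (q²) · q = q³

Answer: q³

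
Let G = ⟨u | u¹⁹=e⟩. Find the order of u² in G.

Compute successive powers until reaching e:
  (u²)¹ = u², (u²)² = u⁴, (u²)³ = u⁶, (u²)⁴ = u⁸, (u²)⁵ = u¹⁰, (u²)⁶ = u¹², (u²)⁷ = u¹⁴, (u²)⁸ = u¹⁶, (u²)⁹ = u¹⁸, (u²)¹⁰ = u, (u²)¹¹ = u³, (u²)¹² = u⁵, (u²)¹³ = u⁷, (u²)¹⁴ = u⁹, (u²)¹⁵ = u¹¹, (u²)¹⁶ = u¹³, (u²)¹⁷ = u¹⁵, (u²)¹⁸ = u¹⁷, (u²)¹⁹ = e.
The smallest positive k with (u²)ᵏ = e is 19.

Answer: 19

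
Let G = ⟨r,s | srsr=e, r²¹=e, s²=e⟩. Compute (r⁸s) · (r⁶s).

Compute (r⁸s) · (r⁶s) by multiplying left to right and reducing via the relations at each step:
  (r⁸s) · r⁶ = r²s
  (r²s) · s = r²

Answer: r²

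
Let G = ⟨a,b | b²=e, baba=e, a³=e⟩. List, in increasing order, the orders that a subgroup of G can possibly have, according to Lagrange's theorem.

|G| = 6 = 2 · 3. By Lagrange's theorem the order of any subgroup divides 6; the divisors of 6 are 1, 2, 3, 6.

Answer: 1, 2, 3, 6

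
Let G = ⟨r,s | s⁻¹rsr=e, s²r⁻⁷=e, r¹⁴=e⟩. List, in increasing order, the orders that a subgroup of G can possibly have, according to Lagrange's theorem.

|G| = 28 = 2² · 7. By Lagrange's theorem the order of any subgroup divides 28; the divisors of 28 are 1, 2, 4, 7, 14, 28.

Answer: 1, 2, 4, 7, 14, 28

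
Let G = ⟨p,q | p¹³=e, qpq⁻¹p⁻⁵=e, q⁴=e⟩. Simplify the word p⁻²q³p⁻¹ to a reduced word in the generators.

Multiply left to right, reducing at each step:
  (p¹¹) · q³ = p¹¹q³
  (p¹¹q³) · p⁻¹ = p³q³

Answer: p³q³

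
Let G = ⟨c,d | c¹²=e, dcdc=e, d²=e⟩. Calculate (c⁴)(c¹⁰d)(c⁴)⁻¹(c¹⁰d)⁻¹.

[(c⁴), (c¹⁰d)] = (c⁴)·(c¹⁰d)·(c⁴)⁻¹·(c¹⁰d)⁻¹.
  (c⁴) · (c¹⁰d) = c²d
  (c²d) · (c⁸) = c⁶d
  (c⁶d) · (c¹⁰d) = c⁸

Answer: c⁸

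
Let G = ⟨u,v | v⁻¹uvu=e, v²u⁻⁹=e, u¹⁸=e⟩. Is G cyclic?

Every cyclic group is abelian. But u·v = uv while v·u = u⁸v⁻¹, so u·v ≠ v·u and G is not abelian. Hence G is not cyclic.

Answer: No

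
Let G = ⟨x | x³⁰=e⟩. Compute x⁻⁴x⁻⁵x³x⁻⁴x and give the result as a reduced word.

Multiply left to right, reducing at each step:
  (x²⁶) · x⁻⁵ = x²¹
  (x²¹) · x³ = x²⁴
  (x²⁴) · x⁻⁴ = x²⁰
  (x²⁰) · x = x²¹

Answer: x²¹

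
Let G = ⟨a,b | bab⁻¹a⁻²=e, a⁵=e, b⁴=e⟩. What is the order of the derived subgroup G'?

G' = [G, G] is generated by all commutators. The generator-pair commutators are: [a, b] = a⁴.
The subgroup they normally generate is {e, a, a², a³, a⁴}, of order 5.
Check: |G/G'| = 20/5 = 4 is the order of the abelianisation.

Answer: 5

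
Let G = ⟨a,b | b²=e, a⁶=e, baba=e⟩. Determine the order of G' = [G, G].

G' = [G, G] is generated by all commutators. The generator-pair commutators are: [a, b] = a².
The subgroup they normally generate is {e, a², a⁴}, of order 3.
Check: |G/G'| = 12/3 = 4 is the order of the abelianisation.

Answer: 3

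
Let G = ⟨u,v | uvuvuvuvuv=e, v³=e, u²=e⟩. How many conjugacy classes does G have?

The conjugacy classes (representative and size) are:
  [e] (size 1), [uvuv²uvuv²u] (size 15), [vuvuv²u] (size 20), [uv²uv²u] (size 12), [v²uvuv²] (size 12).
Class equation: 1 + 15 + 20 + 12 + 12 = 60 = |G|. So G has 5 conjugacy classes.

Answer: 5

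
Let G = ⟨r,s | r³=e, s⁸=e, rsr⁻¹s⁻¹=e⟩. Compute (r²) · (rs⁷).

Compute (r²) · (rs⁷) by multiplying left to right and reducing via the relations at each step:
  (r²) · r = e
  e · s⁷ = s⁷

Answer: s⁷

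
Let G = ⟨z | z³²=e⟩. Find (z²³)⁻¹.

The order of (z²³) is 32 (smallest k with (z²³)ᵏ = e), so (z²³)⁻¹ = (z²³)³¹ = z⁹.
Check: (z²³) · (z⁹) → (z²³) · z⁹ = e, giving e as required.

Answer: z⁹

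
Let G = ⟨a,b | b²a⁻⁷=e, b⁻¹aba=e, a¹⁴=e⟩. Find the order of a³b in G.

Compute successive powers until reaching e:
  (a³b)¹ = a³b, (a³b)² = a⁷, (a³b)³ = a³b⁻¹, (a³b)⁴ = e.
The smallest positive k with (a³b)ᵏ = e is 4.

Answer: 4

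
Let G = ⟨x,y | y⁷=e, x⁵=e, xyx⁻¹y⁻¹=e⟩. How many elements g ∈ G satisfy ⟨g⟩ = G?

G is cyclic of order 35. An element generates G iff its order is 35, and a cyclic group of order 35 has exactly φ(35) = 24 such elements.

Answer: 24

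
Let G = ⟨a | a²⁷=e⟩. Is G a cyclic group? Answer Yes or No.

|G| = 27. The element a has order 27 (its powers give 27 distinct elements), so ⟨a⟩ = G and G is cyclic.

Answer: Yes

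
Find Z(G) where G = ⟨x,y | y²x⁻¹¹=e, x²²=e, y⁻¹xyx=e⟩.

An element z ∈ Z(G) iff z commutes with every generator.
For example x¹¹ is central: (x¹¹)·x = x¹² = x·(x¹¹); (x¹¹)·y = y⁻¹ = y·(x¹¹).
Whereas x ∉ Z(G) since x·y = xy ≠ x¹⁰y⁻¹ = y·x.
Checking each of the 44 elements this way gives Z(G) = {e, x¹¹}, of order 2.

Answer: {e, x¹¹}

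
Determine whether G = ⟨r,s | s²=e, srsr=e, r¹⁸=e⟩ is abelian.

r·s = rs but s·r = r¹⁷s, so r·s ≠ s·r and G is not abelian.

Answer: No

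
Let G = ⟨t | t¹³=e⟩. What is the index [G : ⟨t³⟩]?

First find ord(t³) by computing successive powers:
  (t³)¹ = t³, (t³)² = t⁶, (t³)³ = t⁹, (t³)⁴ = t¹², (t³)⁵ = t², (t³)⁶ = t⁵, (t³)⁷ = t⁸, (t³)⁸ = t¹¹, (t³)⁹ = t, (t³)¹⁰ = t⁴, (t³)¹¹ = t⁷, (t³)¹² = t¹⁰, (t³)¹³ = e.
So |⟨t³⟩| = ord(t³) = 13. With |G| = 13, by Lagrange [G : ⟨t³⟩] = 13/13 = 1.

Answer: 1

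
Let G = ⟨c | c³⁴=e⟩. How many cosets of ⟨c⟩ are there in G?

First find ord(c) by computing successive powers:
  c¹ = c, c² = c², c³ = c³, c⁴ = c⁴, c⁵ = c⁵, c⁶ = c⁶, c⁷ = c⁷, c⁸ = c⁸, c⁹ = c⁹, c¹⁰ = c¹⁰, c¹¹ = c¹¹, c¹² = c¹², c¹³ = c¹³, c¹⁴ = c¹⁴, c¹⁵ = c¹⁵, c¹⁶ = c¹⁶, c¹⁷ = c¹⁷, c¹⁸ = c¹⁸, c¹⁹ = c¹⁹, c²⁰ = c²⁰, c²¹ = c²¹, c²² = c²², c²³ = c²³, c²⁴ = c²⁴, c²⁵ = c²⁵, c²⁶ = c²⁶, c²⁷ = c²⁷, c²⁸ = c²⁸, c²⁹ = c²⁹, c³⁰ = c³⁰, c³¹ = c³¹, c³² = c³², c³³ = c³³, c³⁴ = e.
So |⟨c⟩| = ord(c) = 34. With |G| = 34, by Lagrange [G : ⟨c⟩] = 34/34 = 1.

Answer: 1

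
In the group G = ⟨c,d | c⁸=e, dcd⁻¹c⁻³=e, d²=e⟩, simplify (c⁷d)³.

Compute successive powers of (c⁷d), reducing at each step:
  (c⁷d)²: (c⁷d) · c⁷ = c⁴d;   (c⁴d) · d = c⁴
  (c⁷d)³: (c⁴) · c⁷ = c³;   (c³) · d = c³d

Answer: c³d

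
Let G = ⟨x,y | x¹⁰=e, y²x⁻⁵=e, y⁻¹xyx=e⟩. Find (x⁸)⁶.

Compute successive powers of (x⁸), reducing at each step:
  (x⁸)²: (x⁸) · x⁸ = x⁶
  (x⁸)³: (x⁶) · x⁸ = x⁴
  (x⁸)⁴: (x⁴) · x⁸ = x²
  (x⁸)⁵: (x²) · x⁸ = e
  (x⁸)⁶: e · x⁸ = x⁸

Answer: x⁸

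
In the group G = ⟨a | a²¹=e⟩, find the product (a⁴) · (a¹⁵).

Compute (a⁴) · (a¹⁵) by multiplying left to right and reducing via the relations at each step:
  (a⁴) · a¹⁵ = a¹⁹

Answer: a¹⁹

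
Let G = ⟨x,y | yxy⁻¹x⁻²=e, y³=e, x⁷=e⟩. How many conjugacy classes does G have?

The conjugacy classes (representative and size) are:
  [e] (size 1), [x²] (size 3), [x⁵] (size 3), [y] (size 7), [y²] (size 7).
Class equation: 1 + 3 + 3 + 7 + 7 = 21 = |G|. So G has 5 conjugacy classes.

Answer: 5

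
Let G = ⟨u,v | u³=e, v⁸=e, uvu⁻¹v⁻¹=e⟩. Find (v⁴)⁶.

Compute successive powers of (v⁴), reducing at each step:
  (v⁴)²: (v⁴) · v⁴ = e
  (v⁴)³: e · v⁴ = v⁴
  (v⁴)⁴: (v⁴) · v⁴ = e
  (v⁴)⁵: e · v⁴ = v⁴
  (v⁴)⁶: (v⁴) · v⁴ = e

Answer: e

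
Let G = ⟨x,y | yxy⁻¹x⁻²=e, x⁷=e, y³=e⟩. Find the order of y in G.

Compute successive powers until reaching e:
  y¹ = y, y² = y², y³ = e.
The smallest positive k with yᵏ = e is 3.

Answer: 3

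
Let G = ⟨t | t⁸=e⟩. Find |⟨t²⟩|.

|⟨t²⟩| equals the order of t². Compute successive powers until reaching e:
  (t²)¹ = t², (t²)² = t⁴, (t²)³ = t⁶, (t²)⁴ = e.
The smallest positive k with (t²)ᵏ = e is 4, so |⟨t²⟩| = 4.

Answer: 4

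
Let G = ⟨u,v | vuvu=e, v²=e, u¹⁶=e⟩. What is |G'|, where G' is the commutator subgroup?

G' = [G, G] is generated by all commutators. The generator-pair commutators are: [u, v] = u².
The subgroup they normally generate is {e, u², u⁴, u⁶, u⁸, u¹⁰, u¹², u¹⁴}, of order 8.
Check: |G/G'| = 32/8 = 4 is the order of the abelianisation.

Answer: 8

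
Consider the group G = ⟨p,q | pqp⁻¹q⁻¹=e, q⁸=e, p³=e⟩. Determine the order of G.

Enumerate words in the generators, reducing via the relations: the distinct elements are
  {e, p, q, pq, p², q², q³, q⁴, q⁵, q⁶, q⁷, pq², pq³, pq⁴, pq⁵, pq⁶, pq⁷, p²q, p²q², p²q³, p²q⁴, p²q⁵, p²q⁶, p²q⁷}.
No further products give new elements, so |G| = 24.

Answer: 24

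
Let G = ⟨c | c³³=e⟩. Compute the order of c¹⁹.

Compute successive powers until reaching e:
  (c¹⁹)¹ = c¹⁹, (c¹⁹)² = c⁵, (c¹⁹)³ = c²⁴, (c¹⁹)⁴ = c¹⁰, (c¹⁹)⁵ = c²⁹, (c¹⁹)⁶ = c¹⁵, (c¹⁹)⁷ = c, (c¹⁹)⁸ = c²⁰, (c¹⁹)⁹ = c⁶, (c¹⁹)¹⁰ = c²⁵, (c¹⁹)¹¹ = c¹¹, (c¹⁹)¹² = c³⁰, (c¹⁹)¹³ = c¹⁶, (c¹⁹)¹⁴ = c², (c¹⁹)¹⁵ = c²¹, (c¹⁹)¹⁶ = c⁷, (c¹⁹)¹⁷ = c²⁶, (c¹⁹)¹⁸ = c¹², (c¹⁹)¹⁹ = c³¹, (c¹⁹)²⁰ = c¹⁷, (c¹⁹)²¹ = c³, (c¹⁹)²² = c²², (c¹⁹)²³ = c⁸, (c¹⁹)²⁴ = c²⁷, (c¹⁹)²⁵ = c¹³, (c¹⁹)²⁶ = c³², (c¹⁹)²⁷ = c¹⁸, (c¹⁹)²⁸ = c⁴, (c¹⁹)²⁹ = c²³, (c¹⁹)³⁰ = c⁹, (c¹⁹)³¹ = c²⁸, (c¹⁹)³² = c¹⁴, (c¹⁹)³³ = e.
The smallest positive k with (c¹⁹)ᵏ = e is 33.

Answer: 33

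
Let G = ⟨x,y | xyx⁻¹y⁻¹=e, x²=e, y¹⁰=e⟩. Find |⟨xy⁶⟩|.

|⟨xy⁶⟩| equals the order of xy⁶. Compute successive powers until reaching e:
  (xy⁶)¹ = xy⁶, (xy⁶)² = y², (xy⁶)³ = xy⁸, (xy⁶)⁴ = y⁴, (xy⁶)⁵ = x, (xy⁶)⁶ = y⁶, (xy⁶)⁷ = xy², (xy⁶)⁸ = y⁸, (xy⁶)⁹ = xy⁴, (xy⁶)¹⁰ = e.
The smallest positive k with (xy⁶)ᵏ = e is 10, so |⟨xy⁶⟩| = 10.

Answer: 10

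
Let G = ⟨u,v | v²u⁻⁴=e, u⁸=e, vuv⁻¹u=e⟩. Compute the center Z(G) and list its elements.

An element z ∈ Z(G) iff z commutes with every generator.
For example u⁴ is central: (u⁴)·u = u⁵ = u·(u⁴); (u⁴)·v = v⁻¹ = v·(u⁴).
Whereas u ∉ Z(G) since u·v = uv ≠ u³v⁻¹ = v·u.
Checking each of the 16 elements this way gives Z(G) = {e, u⁴}, of order 2.

Answer: {e, u⁴}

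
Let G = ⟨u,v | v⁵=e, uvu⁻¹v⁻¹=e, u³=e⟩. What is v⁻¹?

The order of v is 5 (smallest k with vᵏ = e), so v⁻¹ = v⁴ = v⁴.
Check: v · (v⁴) → v · v⁴ = e, giving e as required.

Answer: v⁴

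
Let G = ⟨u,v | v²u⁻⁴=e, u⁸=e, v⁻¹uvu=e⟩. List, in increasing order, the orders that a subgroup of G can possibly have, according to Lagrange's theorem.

|G| = 16 = 2⁴. By Lagrange's theorem the order of any subgroup divides 16; the divisors of 16 are 1, 2, 4, 8, 16.

Answer: 1, 2, 4, 8, 16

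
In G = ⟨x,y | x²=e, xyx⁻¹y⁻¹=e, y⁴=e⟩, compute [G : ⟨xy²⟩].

First find ord(xy²) by computing successive powers:
  (xy²)¹ = xy², (xy²)² = e.
So |⟨xy²⟩| = ord(xy²) = 2. With |G| = 8, by Lagrange [G : ⟨xy²⟩] = 8/2 = 4.

Answer: 4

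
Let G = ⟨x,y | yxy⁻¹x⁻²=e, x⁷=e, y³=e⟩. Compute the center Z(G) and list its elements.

An element z ∈ Z(G) iff z commutes with every generator.
For example e is central: e·x = x = x·e; e·y = y = y·e.
Whereas x ∉ Z(G) since x·y = xy ≠ x²y = y·x.
Checking each of the 21 elements this way gives Z(G) = {e}, of order 1.

Answer: {e}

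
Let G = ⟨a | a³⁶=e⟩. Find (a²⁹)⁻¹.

The order of (a²⁹) is 36 (smallest k with (a²⁹)ᵏ = e), so (a²⁹)⁻¹ = (a²⁹)³⁵ = a⁷.
Check: (a²⁹) · (a⁷) → (a²⁹) · a⁷ = e, giving e as required.

Answer: a⁷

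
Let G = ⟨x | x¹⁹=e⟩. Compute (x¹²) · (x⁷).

Compute (x¹²) · (x⁷) by multiplying left to right and reducing via the relations at each step:
  (x¹²) · x⁷ = e

Answer: e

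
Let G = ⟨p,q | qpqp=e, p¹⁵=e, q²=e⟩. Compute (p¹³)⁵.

Compute successive powers of (p¹³), reducing at each step:
  (p¹³)²: (p¹³) · p¹³ = p¹¹
  (p¹³)³: (p¹¹) · p¹³ = p⁹
  (p¹³)⁴: (p⁹) · p¹³ = p⁷
  (p¹³)⁵: (p⁷) · p¹³ = p⁵

Answer: p⁵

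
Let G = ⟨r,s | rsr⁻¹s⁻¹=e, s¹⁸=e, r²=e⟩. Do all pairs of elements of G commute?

Each pair of generators commutes: r·s = rs = s·r. Since the generators pairwise commute, every element of G commutes with every other, so G is abelian.

Answer: Yes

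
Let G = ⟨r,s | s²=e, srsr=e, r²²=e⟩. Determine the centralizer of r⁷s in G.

⟨r⁷s⟩ ⊆ C_G(r⁷s) since powers of r⁷s commute with r⁷s; so |C_G(r⁷s)| ≥ |⟨r⁷s⟩| = 2.
By orbit–stabilizer, |C_G(r⁷s)| = |G| / |conj. class of r⁷s| = 44 / 11 = 4.
The 4 elements commuting with r⁷s are {e, r¹¹, r⁷s, r¹⁸s}.

Answer: {e, r¹¹, r⁷s, r¹⁸s}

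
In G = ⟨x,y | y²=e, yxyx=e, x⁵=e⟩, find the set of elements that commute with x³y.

⟨x³y⟩ ⊆ C_G(x³y) since powers of x³y commute with x³y; so |C_G(x³y)| ≥ |⟨x³y⟩| = 2.
By orbit–stabilizer, |C_G(x³y)| = |G| / |conj. class of x³y| = 10 / 5 = 2.
The 2 elements commuting with x³y are {e, x³y}.

Answer: {e, x³y}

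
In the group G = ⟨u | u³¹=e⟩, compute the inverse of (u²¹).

The order of (u²¹) is 31 (smallest k with (u²¹)ᵏ = e), so (u²¹)⁻¹ = (u²¹)³⁰ = u¹⁰.
Check: (u²¹) · (u¹⁰) → (u²¹) · u¹⁰ = e, giving e as required.

Answer: u¹⁰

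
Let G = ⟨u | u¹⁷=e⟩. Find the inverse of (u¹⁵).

The order of (u¹⁵) is 17 (smallest k with (u¹⁵)ᵏ = e), so (u¹⁵)⁻¹ = (u¹⁵)¹⁶ = u².
Check: (u¹⁵) · (u²) → (u¹⁵) · u² = e, giving e as required.

Answer: u²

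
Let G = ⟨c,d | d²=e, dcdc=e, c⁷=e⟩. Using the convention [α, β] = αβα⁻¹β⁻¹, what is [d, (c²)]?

[d, (c²)] = d·(c²)·d⁻¹·(c²)⁻¹.
  d · (c²) = c⁵d
  (c⁵d) · d = c⁵
  (c⁵) · (c⁵) = c³

Answer: c³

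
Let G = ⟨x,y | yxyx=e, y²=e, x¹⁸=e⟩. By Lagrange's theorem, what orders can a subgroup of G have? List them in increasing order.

|G| = 36 = 2² · 3². By Lagrange's theorem the order of any subgroup divides 36; the divisors of 36 are 1, 2, 3, 4, 6, 9, 12, 18, 36.

Answer: 1, 2, 3, 4, 6, 9, 12, 18, 36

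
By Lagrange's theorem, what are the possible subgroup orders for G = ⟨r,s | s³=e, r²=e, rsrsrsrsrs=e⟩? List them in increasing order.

|G| = 60 = 2² · 3 · 5. By Lagrange's theorem the order of any subgroup divides 60; the divisors of 60 are 1, 2, 3, 4, 5, 6, 10, 12, 15, 20, 30, 60.

Answer: 1, 2, 3, 4, 5, 6, 10, 12, 15, 20, 30, 60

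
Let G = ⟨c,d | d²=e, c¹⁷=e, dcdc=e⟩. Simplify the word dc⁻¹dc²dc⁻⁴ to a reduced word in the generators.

Multiply left to right, reducing at each step:
  d · c⁻¹ = cd
  (cd) · d = c
  c · c² = c³
  (c³) · d = c³d
  (c³d) · c⁻⁴ = c⁷d

Answer: c⁷d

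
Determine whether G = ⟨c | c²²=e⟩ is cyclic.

|G| = 22. The element c has order 22 (its powers give 22 distinct elements), so ⟨c⟩ = G and G is cyclic.

Answer: Yes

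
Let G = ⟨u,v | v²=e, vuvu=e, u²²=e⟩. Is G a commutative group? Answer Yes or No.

u·v = uv but v·u = u²¹v, so u·v ≠ v·u and G is not abelian.

Answer: No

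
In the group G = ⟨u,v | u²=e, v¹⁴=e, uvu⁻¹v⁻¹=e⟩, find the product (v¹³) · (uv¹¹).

Compute (v¹³) · (uv¹¹) by multiplying left to right and reducing via the relations at each step:
  (v¹³) · u = uv¹³
  (uv¹³) · v¹¹ = uv¹⁰

Answer: uv¹⁰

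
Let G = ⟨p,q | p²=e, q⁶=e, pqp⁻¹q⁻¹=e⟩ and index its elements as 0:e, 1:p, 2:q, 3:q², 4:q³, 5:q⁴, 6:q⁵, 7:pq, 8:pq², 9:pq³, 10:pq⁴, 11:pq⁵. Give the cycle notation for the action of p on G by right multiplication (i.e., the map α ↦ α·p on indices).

(0 1)(2 7)(3 8)(4 9)(5 10)(6 11)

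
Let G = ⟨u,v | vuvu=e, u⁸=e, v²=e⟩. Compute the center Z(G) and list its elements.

An element z ∈ Z(G) iff z commutes with every generator.
For example u⁴ is central: (u⁴)·u = u⁵ = u·(u⁴); (u⁴)·v = u⁴v = v·(u⁴).
Whereas u ∉ Z(G) since u·v = uv ≠ u⁷v = v·u.
Checking each of the 16 elements this way gives Z(G) = {e, u⁴}, of order 2.

Answer: {e, u⁴}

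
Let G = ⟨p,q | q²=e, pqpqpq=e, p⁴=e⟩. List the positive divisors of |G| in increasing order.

|G| = 24 = 2³ · 3. By Lagrange's theorem the order of any subgroup divides 24; the divisors of 24 are 1, 2, 3, 4, 6, 8, 12, 24.

Answer: 1, 2, 3, 4, 6, 8, 12, 24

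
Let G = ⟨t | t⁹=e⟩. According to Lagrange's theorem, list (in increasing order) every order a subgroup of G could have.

|G| = 9 = 3². By Lagrange's theorem the order of any subgroup divides 9; the divisors of 9 are 1, 3, 9.

Answer: 1, 3, 9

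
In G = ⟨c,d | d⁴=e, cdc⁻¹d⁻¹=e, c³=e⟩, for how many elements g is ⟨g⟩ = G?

G is cyclic of order 12. An element generates G iff its order is 12, and a cyclic group of order 12 has exactly φ(12) = 4 such elements.

Answer: 4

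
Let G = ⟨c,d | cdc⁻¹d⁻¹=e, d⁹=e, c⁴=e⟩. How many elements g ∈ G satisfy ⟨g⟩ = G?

G is cyclic of order 36. An element generates G iff its order is 36, and a cyclic group of order 36 has exactly φ(36) = 12 such elements.

Answer: 12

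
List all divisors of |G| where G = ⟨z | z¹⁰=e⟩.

|G| = 10 = 2 · 5. By Lagrange's theorem the order of any subgroup divides 10; the divisors of 10 are 1, 2, 5, 10.

Answer: 1, 2, 5, 10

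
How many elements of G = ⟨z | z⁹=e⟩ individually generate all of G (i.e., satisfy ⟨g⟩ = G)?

G is cyclic of order 9. An element generates G iff its order is 9, and a cyclic group of order 9 has exactly φ(9) = 6 such elements.

Answer: 6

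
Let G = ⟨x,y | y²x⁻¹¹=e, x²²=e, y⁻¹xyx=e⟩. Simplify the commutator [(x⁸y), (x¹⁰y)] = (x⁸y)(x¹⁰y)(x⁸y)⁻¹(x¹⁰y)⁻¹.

[(x⁸y), (x¹⁰y)] = (x⁸y)·(x¹⁰y)·(x⁸y)⁻¹·(x¹⁰y)⁻¹.
  (x⁸y) · (x¹⁰y) = x⁹
  (x⁹) · (x⁸y⁻¹) = x⁶y
  (x⁶y) · (x¹⁰y⁻¹) = x¹⁸

Answer: x¹⁸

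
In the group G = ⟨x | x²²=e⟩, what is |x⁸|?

Compute successive powers until reaching e:
  (x⁸)¹ = x⁸, (x⁸)² = x¹⁶, (x⁸)³ = x², (x⁸)⁴ = x¹⁰, (x⁸)⁵ = x¹⁸, (x⁸)⁶ = x⁴, (x⁸)⁷ = x¹², (x⁸)⁸ = x²⁰, (x⁸)⁹ = x⁶, (x⁸)¹⁰ = x¹⁴, (x⁸)¹¹ = e.
The smallest positive k with (x⁸)ᵏ = e is 11.

Answer: 11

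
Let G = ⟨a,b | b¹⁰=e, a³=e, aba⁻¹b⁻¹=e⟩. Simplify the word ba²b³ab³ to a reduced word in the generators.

Multiply left to right, reducing at each step:
  b · a² = a²b
  (a²b) · b³ = a²b⁴
  (a²b⁴) · a = b⁴
  (b⁴) · b³ = b⁷

Answer: b⁷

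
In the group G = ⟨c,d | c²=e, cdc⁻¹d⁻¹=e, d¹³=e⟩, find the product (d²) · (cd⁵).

Compute (d²) · (cd⁵) by multiplying left to right and reducing via the relations at each step:
  (d²) · c = cd²
  (cd²) · d⁵ = cd⁷

Answer: cd⁷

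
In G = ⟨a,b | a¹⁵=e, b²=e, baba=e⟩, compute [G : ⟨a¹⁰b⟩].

First find ord(a¹⁰b) by computing successive powers:
  (a¹⁰b)¹ = a¹⁰b, (a¹⁰b)² = e.
So |⟨a¹⁰b⟩| = ord(a¹⁰b) = 2. With |G| = 30, by Lagrange [G : ⟨a¹⁰b⟩] = 30/2 = 15.

Answer: 15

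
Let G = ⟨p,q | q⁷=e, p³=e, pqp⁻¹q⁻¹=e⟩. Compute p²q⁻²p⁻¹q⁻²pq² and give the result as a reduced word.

Multiply left to right, reducing at each step:
  (p²) · q⁻² = p²q⁵
  (p²q⁵) · p⁻¹ = pq⁵
  (pq⁵) · q⁻² = pq³
  (pq³) · p = p²q³
  (p²q³) · q² = p²q⁵

Answer: p²q⁵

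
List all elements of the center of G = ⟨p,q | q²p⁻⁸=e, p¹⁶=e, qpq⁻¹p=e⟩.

An element z ∈ Z(G) iff z commutes with every generator.
For example p⁸ is central: (p⁸)·p = p⁹ = p·(p⁸); (p⁸)·q = q⁻¹ = q·(p⁸).
Whereas p ∉ Z(G) since p·q = pq ≠ p⁷q⁻¹ = q·p.
Checking each of the 32 elements this way gives Z(G) = {e, p⁸}, of order 2.

Answer: {e, p⁸}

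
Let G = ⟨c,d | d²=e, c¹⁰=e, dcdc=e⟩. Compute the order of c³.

Compute successive powers until reaching e:
  (c³)¹ = c³, (c³)² = c⁶, (c³)³ = c⁹, (c³)⁴ = c², (c³)⁵ = c⁵, (c³)⁶ = c⁸, (c³)⁷ = c, (c³)⁸ = c⁴, (c³)⁹ = c⁷, (c³)¹⁰ = e.
The smallest positive k with (c³)ᵏ = e is 10.

Answer: 10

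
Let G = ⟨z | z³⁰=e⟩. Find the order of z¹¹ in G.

Compute successive powers until reaching e:
  (z¹¹)¹ = z¹¹, (z¹¹)² = z²², (z¹¹)³ = z³, (z¹¹)⁴ = z¹⁴, (z¹¹)⁵ = z²⁵, (z¹¹)⁶ = z⁶, (z¹¹)⁷ = z¹⁷, (z¹¹)⁸ = z²⁸, (z¹¹)⁹ = z⁹, (z¹¹)¹⁰ = z²⁰, (z¹¹)¹¹ = z, (z¹¹)¹² = z¹², (z¹¹)¹³ = z²³, (z¹¹)¹⁴ = z⁴, (z¹¹)¹⁵ = z¹⁵, (z¹¹)¹⁶ = z²⁶, (z¹¹)¹⁷ = z⁷, (z¹¹)¹⁸ = z¹⁸, (z¹¹)¹⁹ = z²⁹, (z¹¹)²⁰ = z¹⁰, (z¹¹)²¹ = z²¹, (z¹¹)²² = z², (z¹¹)²³ = z¹³, (z¹¹)²⁴ = z²⁴, (z¹¹)²⁵ = z⁵, (z¹¹)²⁶ = z¹⁶, (z¹¹)²⁷ = z²⁷, (z¹¹)²⁸ = z⁸, (z¹¹)²⁹ = z¹⁹, (z¹¹)³⁰ = e.
The smallest positive k with (z¹¹)ᵏ = e is 30.

Answer: 30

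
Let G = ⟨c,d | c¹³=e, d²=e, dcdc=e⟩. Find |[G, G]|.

G' = [G, G] is generated by all commutators. The generator-pair commutators are: [c, d] = c².
The subgroup they normally generate is {e, c, c², c³, c⁴, c⁵, c⁶, c⁷, c⁸, c⁹, c¹⁰, c¹¹, c¹²}, of order 13.
Check: |G/G'| = 26/13 = 2 is the order of the abelianisation.

Answer: 13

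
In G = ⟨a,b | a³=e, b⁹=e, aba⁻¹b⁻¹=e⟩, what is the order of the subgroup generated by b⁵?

|⟨b⁵⟩| equals the order of b⁵. Compute successive powers until reaching e:
  (b⁵)¹ = b⁵, (b⁵)² = b, (b⁵)³ = b⁶, (b⁵)⁴ = b², (b⁵)⁵ = b⁷, (b⁵)⁶ = b³, (b⁵)⁷ = b⁸, (b⁵)⁸ = b⁴, (b⁵)⁹ = e.
The smallest positive k with (b⁵)ᵏ = e is 9, so |⟨b⁵⟩| = 9.

Answer: 9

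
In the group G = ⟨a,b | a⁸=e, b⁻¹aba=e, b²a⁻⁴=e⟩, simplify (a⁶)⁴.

Compute successive powers of (a⁶), reducing at each step:
  (a⁶)²: (a⁶) · a⁶ = a⁴
  (a⁶)³: (a⁴) · a⁶ = a²
  (a⁶)⁴: (a²) · a⁶ = e

Answer: e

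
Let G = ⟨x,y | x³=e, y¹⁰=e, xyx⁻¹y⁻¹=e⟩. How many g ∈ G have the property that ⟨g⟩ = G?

G is cyclic of order 30. An element generates G iff its order is 30, and a cyclic group of order 30 has exactly φ(30) = 8 such elements.

Answer: 8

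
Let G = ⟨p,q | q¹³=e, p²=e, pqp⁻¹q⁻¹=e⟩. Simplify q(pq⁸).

Compute q · (pq⁸) by multiplying left to right and reducing via the relations at each step:
  q · p = pq
  (pq) · q⁸ = pq⁹

Answer: pq⁹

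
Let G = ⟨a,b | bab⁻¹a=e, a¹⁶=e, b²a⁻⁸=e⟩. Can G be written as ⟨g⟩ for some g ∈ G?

Every cyclic group is abelian. But a·b = ab while b·a = a⁷b⁻¹, so a·b ≠ b·a and G is not abelian. Hence G is not cyclic.

Answer: No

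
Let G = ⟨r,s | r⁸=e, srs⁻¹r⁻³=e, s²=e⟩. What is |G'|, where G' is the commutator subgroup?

G' = [G, G] is generated by all commutators. The generator-pair commutators are: [r, s] = r⁶.
The subgroup they normally generate is {e, r², r⁴, r⁶}, of order 4.
Check: |G/G'| = 16/4 = 4 is the order of the abelianisation.

Answer: 4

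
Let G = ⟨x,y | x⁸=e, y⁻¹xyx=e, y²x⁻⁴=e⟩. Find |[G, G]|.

G' = [G, G] is generated by all commutators. The generator-pair commutators are: [x, y] = x².
The subgroup they normally generate is {e, x², x⁴, x⁶}, of order 4.
Check: |G/G'| = 16/4 = 4 is the order of the abelianisation.

Answer: 4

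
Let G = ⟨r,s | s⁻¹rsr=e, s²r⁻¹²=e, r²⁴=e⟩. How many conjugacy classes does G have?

The conjugacy classes (representative and size) are:
  [e] (size 1), [r] (size 2), [r²] (size 2), [r³] (size 2), [r⁴] (size 2), [r⁵] (size 2), [r¹⁸] (size 2), [r⁷] (size 2), [r¹⁶] (size 2), [r¹⁵] (size 2), [r¹⁴] (size 2), [r¹³] (size 2), [r¹²] (size 1), [r⁶s] (size 12), [r⁵s⁻¹] (size 12).
Class equation: 1 + 2 + 2 + 2 + 2 + 2 + 2 + 2 + 2 + 2 + 2 + 2 + 1 + 12 + 12 = 48 = |G|. So G has 15 conjugacy classes.

Answer: 15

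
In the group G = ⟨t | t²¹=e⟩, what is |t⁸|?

Compute successive powers until reaching e:
  (t⁸)¹ = t⁸, (t⁸)² = t¹⁶, (t⁸)³ = t³, (t⁸)⁴ = t¹¹, (t⁸)⁵ = t¹⁹, (t⁸)⁶ = t⁶, (t⁸)⁷ = t¹⁴, (t⁸)⁸ = t, (t⁸)⁹ = t⁹, (t⁸)¹⁰ = t¹⁷, (t⁸)¹¹ = t⁴, (t⁸)¹² = t¹², (t⁸)¹³ = t²⁰, (t⁸)¹⁴ = t⁷, (t⁸)¹⁵ = t¹⁵, (t⁸)¹⁶ = t², (t⁸)¹⁷ = t¹⁰, (t⁸)¹⁸ = t¹⁸, (t⁸)¹⁹ = t⁵, (t⁸)²⁰ = t¹³, (t⁸)²¹ = e.
The smallest positive k with (t⁸)ᵏ = e is 21.

Answer: 21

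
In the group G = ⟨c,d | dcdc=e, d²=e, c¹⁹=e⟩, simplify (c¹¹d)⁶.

Compute successive powers of (c¹¹d), reducing at each step:
  (c¹¹d)²: (c¹¹d) · c¹¹ = d;   d · d = e
  (c¹¹d)³: e · c¹¹ = c¹¹;   (c¹¹) · d = c¹¹d
  (c¹¹d)⁴: (c¹¹d) · c¹¹ = d;   d · d = e
  (c¹¹d)⁵: e · c¹¹ = c¹¹;   (c¹¹) · d = c¹¹d
  (c¹¹d)⁶: (c¹¹d) · c¹¹ = d;   d · d = e

Answer: e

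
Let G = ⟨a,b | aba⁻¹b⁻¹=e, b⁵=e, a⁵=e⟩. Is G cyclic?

|G| = 25, but the maximum element order in G is 5 < 25. No single element generates all of G, so G is not cyclic.

Answer: No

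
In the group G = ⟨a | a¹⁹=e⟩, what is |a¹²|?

Compute successive powers until reaching e:
  (a¹²)¹ = a¹², (a¹²)² = a⁵, (a¹²)³ = a¹⁷, (a¹²)⁴ = a¹⁰, (a¹²)⁵ = a³, (a¹²)⁶ = a¹⁵, (a¹²)⁷ = a⁸, (a¹²)⁸ = a, (a¹²)⁹ = a¹³, (a¹²)¹⁰ = a⁶, (a¹²)¹¹ = a¹⁸, (a¹²)¹² = a¹¹, (a¹²)¹³ = a⁴, (a¹²)¹⁴ = a¹⁶, (a¹²)¹⁵ = a⁹, (a¹²)¹⁶ = a², (a¹²)¹⁷ = a¹⁴, (a¹²)¹⁸ = a⁷, (a¹²)¹⁹ = e.
The smallest positive k with (a¹²)ᵏ = e is 19.

Answer: 19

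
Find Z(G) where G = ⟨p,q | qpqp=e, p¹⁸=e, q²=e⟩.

An element z ∈ Z(G) iff z commutes with every generator.
For example p⁹ is central: (p⁹)·p = p¹⁰ = p·(p⁹); (p⁹)·q = p⁹q = q·(p⁹).
Whereas p ∉ Z(G) since p·q = pq ≠ p¹⁷q = q·p.
Checking each of the 36 elements this way gives Z(G) = {e, p⁹}, of order 2.

Answer: {e, p⁹}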